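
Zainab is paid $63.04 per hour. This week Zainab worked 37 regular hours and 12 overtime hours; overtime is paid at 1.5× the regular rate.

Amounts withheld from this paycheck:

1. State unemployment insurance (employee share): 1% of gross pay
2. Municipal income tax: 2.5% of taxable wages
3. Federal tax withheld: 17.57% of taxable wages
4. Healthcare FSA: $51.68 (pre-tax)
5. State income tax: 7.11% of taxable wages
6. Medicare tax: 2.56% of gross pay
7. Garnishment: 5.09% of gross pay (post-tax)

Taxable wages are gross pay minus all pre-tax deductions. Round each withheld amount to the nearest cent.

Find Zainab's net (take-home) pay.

Regular pay: 37 × $63.04 = $2,332.48
Overtime pay: 12 × $63.04 × 1.5 = $1,134.72
Gross pay = $2,332.48 + $1,134.72 = $3,467.20
Healthcare FSA: $51.68
Taxable wages = $3,467.20 − $51.68 = $3,415.52
Municipal income tax: $3,415.52 × 0.025 = $85.39
Federal tax withheld: $3,415.52 × 0.1757 = $600.11
State income tax: $3,415.52 × 0.0711 = $242.84
Medicare tax: $3,467.20 × 0.0256 = $88.76
State unemployment insurance (employee share): $3,467.20 × 0.01 = $34.67
Garnishment: $3,467.20 × 0.0509 = $176.48
Total deductions = $51.68 + $85.39 + $600.11 + $242.84 + $88.76 + $34.67 + $176.48 = $1,279.93
Net pay = $3,467.20 − $1,279.93 = $2,187.27

$2,187.27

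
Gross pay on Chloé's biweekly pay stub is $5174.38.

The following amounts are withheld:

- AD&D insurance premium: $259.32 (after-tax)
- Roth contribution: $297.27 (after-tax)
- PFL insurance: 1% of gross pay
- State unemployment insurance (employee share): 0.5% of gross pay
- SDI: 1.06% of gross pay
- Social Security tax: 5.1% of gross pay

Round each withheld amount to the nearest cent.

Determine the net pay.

$4221.44

PFL insurance: $5174.38 × 0.01 = $51.74
Social Security tax: $5174.38 × 0.051 = $263.89
SDI: $5174.38 × 0.0106 = $54.85
State unemployment insurance (employee share): $5174.38 × 0.005 = $25.87
Roth contribution: $297.27
AD&D insurance premium: $259.32
Total deductions = $51.74 + $263.89 + $54.85 + $25.87 + $297.27 + $259.32 = $952.94
Net pay = $5174.38 − $952.94 = $4221.44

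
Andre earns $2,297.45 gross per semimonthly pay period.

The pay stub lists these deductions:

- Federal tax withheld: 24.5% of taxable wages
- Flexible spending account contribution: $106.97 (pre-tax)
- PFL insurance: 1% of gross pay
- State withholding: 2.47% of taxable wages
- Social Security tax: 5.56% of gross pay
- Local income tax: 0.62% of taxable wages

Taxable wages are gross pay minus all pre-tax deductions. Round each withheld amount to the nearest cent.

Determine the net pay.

$1,435.42

Flexible spending account contribution: $106.97
Taxable wages = $2,297.45 − $106.97 = $2,190.48
State withholding: $2,190.48 × 0.0247 = $54.10
Federal tax withheld: $2,190.48 × 0.245 = $536.67
Local income tax: $2,190.48 × 0.0062 = $13.58
Social Security tax: $2,297.45 × 0.0556 = $127.74
PFL insurance: $2,297.45 × 0.01 = $22.97
Total deductions = $106.97 + $54.10 + $536.67 + $13.58 + $127.74 + $22.97 = $862.03
Net pay = $2,297.45 − $862.03 = $1,435.42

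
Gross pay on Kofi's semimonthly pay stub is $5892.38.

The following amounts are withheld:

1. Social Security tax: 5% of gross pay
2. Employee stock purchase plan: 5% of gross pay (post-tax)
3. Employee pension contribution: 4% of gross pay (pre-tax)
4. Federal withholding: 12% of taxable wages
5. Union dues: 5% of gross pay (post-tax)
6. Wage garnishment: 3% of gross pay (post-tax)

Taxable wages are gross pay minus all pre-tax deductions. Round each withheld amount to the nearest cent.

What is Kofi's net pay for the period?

Employee pension contribution: $5892.38 × 0.04 = $235.70
Taxable wages = $5892.38 − $235.70 = $5656.68
Federal withholding: $5656.68 × 0.12 = $678.80
Social Security tax: $5892.38 × 0.05 = $294.62
Wage garnishment: $5892.38 × 0.03 = $176.77
Employee stock purchase plan: $5892.38 × 0.05 = $294.62
Union dues: $5892.38 × 0.05 = $294.62
Total deductions = $235.70 + $678.80 + $294.62 + $176.77 + $294.62 + $294.62 = $1975.13
Net pay = $5892.38 − $1975.13 = $3917.25

$3917.25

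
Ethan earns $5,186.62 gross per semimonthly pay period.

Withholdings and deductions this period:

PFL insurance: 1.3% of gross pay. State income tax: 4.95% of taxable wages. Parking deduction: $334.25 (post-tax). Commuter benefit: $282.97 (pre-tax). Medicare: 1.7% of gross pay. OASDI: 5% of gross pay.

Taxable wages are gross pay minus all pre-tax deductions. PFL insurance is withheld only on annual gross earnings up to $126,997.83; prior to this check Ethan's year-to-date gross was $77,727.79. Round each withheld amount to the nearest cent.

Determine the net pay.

Commuter benefit: $282.97
Taxable wages = $5,186.62 − $282.97 = $4,903.65
State income tax: $4,903.65 × 0.0495 = $242.73
Medicare: $5,186.62 × 0.017 = $88.17
OASDI: $5,186.62 × 0.05 = $259.33
PFL insurance: cap not yet reached, full $5,186.62 is subject → $5,186.62 × 0.013 = $67.43
Parking deduction: $334.25
Total deductions = $282.97 + $242.73 + $88.17 + $259.33 + $67.43 + $334.25 = $1,274.88
Net pay = $5,186.62 − $1,274.88 = $3,911.74

$3,911.74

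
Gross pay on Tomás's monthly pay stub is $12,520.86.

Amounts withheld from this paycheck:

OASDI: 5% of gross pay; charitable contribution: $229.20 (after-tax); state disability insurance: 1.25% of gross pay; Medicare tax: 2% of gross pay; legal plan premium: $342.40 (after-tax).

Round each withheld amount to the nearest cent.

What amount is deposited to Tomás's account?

OASDI: $12,520.86 × 0.05 = $626.04
State disability insurance: $12,520.86 × 0.0125 = $156.51
Medicare tax: $12,520.86 × 0.02 = $250.42
Charitable contribution: $229.20
Legal plan premium: $342.40
Total deductions = $626.04 + $156.51 + $250.42 + $229.20 + $342.40 = $1,604.57
Net pay = $12,520.86 − $1,604.57 = $10,916.29

$10,916.29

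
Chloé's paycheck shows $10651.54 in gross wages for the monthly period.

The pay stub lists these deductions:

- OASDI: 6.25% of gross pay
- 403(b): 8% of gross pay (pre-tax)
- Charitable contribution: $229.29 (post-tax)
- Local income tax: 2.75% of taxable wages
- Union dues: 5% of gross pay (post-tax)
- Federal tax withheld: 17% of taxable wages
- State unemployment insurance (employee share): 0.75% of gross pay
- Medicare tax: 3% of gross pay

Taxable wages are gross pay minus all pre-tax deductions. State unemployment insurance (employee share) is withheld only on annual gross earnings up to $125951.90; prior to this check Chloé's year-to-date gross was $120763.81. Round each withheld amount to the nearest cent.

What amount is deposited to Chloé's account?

$6077.99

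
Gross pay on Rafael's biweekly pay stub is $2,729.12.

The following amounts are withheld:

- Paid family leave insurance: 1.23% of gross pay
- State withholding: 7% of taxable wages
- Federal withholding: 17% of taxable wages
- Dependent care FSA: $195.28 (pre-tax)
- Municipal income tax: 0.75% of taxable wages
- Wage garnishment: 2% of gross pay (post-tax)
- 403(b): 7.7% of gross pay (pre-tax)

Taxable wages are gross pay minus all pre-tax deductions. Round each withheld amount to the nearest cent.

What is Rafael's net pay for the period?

$1,660.43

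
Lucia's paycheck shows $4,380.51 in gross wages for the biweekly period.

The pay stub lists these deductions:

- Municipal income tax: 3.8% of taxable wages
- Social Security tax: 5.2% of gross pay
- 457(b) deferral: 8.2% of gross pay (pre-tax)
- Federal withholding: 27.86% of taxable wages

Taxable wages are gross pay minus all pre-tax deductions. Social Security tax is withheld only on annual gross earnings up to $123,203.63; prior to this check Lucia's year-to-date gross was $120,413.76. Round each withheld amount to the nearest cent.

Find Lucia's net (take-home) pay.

457(b) deferral: $4,380.51 × 0.082 = $359.20
Taxable wages = $4,380.51 − $359.20 = $4,021.31
Federal withholding: $4,021.31 × 0.2786 = $1,120.34
Municipal income tax: $4,021.31 × 0.038 = $152.81
Social Security tax: only $123,203.63 − $120,413.76 = $2,789.87 of this check is subject → $2,789.87 × 0.052 = $145.07
Total deductions = $359.20 + $1,120.34 + $152.81 + $145.07 = $1,777.42
Net pay = $4,380.51 − $1,777.42 = $2,603.09

$2,603.09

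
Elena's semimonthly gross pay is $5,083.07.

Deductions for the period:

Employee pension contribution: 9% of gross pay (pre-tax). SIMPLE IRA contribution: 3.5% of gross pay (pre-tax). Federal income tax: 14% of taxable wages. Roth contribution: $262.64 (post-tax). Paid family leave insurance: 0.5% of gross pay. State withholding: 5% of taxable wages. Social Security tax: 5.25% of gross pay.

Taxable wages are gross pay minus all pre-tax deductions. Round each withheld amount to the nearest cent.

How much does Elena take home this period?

$3,047.70

SIMPLE IRA contribution: $5,083.07 × 0.035 = $177.91
Employee pension contribution: $5,083.07 × 0.09 = $457.48
Pre-tax total = $177.91 + $457.48 = $635.39
Taxable wages = $5,083.07 − $635.39 = $4,447.68
Federal income tax: $4,447.68 × 0.14 = $622.68
State withholding: $4,447.68 × 0.05 = $222.38
Social Security tax: $5,083.07 × 0.0525 = $266.86
Paid family leave insurance: $5,083.07 × 0.005 = $25.42
Roth contribution: $262.64
Total deductions = $177.91 + $457.48 + $622.68 + $222.38 + $266.86 + $25.42 + $262.64 = $2,035.37
Net pay = $5,083.07 − $2,035.37 = $3,047.70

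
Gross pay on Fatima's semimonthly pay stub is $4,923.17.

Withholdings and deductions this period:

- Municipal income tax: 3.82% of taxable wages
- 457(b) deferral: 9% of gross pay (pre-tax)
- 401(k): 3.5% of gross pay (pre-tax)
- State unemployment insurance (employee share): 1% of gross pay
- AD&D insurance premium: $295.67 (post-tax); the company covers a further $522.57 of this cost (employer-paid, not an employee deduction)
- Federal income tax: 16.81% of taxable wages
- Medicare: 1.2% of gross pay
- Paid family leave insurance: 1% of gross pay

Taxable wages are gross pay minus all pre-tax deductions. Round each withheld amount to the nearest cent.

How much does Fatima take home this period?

457(b) deferral: $4,923.17 × 0.09 = $443.09
401(k): $4,923.17 × 0.035 = $172.31
Pre-tax total = $443.09 + $172.31 = $615.40
Taxable wages = $4,923.17 − $615.40 = $4,307.77
Federal income tax: $4,307.77 × 0.1681 = $724.14
Municipal income tax: $4,307.77 × 0.0382 = $164.56
Paid family leave insurance: $4,923.17 × 0.01 = $49.23
Medicare: $4,923.17 × 0.012 = $59.08
State unemployment insurance (employee share): $4,923.17 × 0.01 = $49.23
AD&D insurance premium: $295.67
(Employer's $522.57 toward AD&D insurance premium is not withheld from the employee.)
Total deductions = $443.09 + $172.31 + $724.14 + $164.56 + $49.23 + $59.08 + $49.23 + $295.67 = $1,957.31
Net pay = $4,923.17 − $1,957.31 = $2,965.86

$2,965.86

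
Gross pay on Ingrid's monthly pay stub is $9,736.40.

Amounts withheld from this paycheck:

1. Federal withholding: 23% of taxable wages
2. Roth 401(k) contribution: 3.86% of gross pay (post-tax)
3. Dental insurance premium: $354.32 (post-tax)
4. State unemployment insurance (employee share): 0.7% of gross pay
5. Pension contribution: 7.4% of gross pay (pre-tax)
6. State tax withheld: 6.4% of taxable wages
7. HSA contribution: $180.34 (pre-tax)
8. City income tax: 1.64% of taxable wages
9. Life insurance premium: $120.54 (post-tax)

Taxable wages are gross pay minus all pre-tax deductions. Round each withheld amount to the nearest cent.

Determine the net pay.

$5,174.17

Pension contribution: $9,736.40 × 0.074 = $720.49
HSA contribution: $180.34
Pre-tax total = $720.49 + $180.34 = $900.83
Taxable wages = $9,736.40 − $900.83 = $8,835.57
City income tax: $8,835.57 × 0.0164 = $144.90
Federal withholding: $8,835.57 × 0.23 = $2,032.18
State tax withheld: $8,835.57 × 0.064 = $565.48
State unemployment insurance (employee share): $9,736.40 × 0.007 = $68.15
Life insurance premium: $120.54
Dental insurance premium: $354.32
Roth 401(k) contribution: $9,736.40 × 0.0386 = $375.83
Total deductions = $720.49 + $180.34 + $144.90 + $2,032.18 + $565.48 + $68.15 + $120.54 + $354.32 + $375.83 = $4,562.23
Net pay = $9,736.40 − $4,562.23 = $5,174.17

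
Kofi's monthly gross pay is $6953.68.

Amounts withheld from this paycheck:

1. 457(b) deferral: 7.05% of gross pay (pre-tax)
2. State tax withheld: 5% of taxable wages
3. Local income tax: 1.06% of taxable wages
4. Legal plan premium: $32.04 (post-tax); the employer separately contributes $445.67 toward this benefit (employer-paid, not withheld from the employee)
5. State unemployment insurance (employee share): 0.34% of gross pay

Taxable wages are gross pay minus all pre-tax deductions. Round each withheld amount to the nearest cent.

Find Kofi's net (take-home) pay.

$6016.09

457(b) deferral: $6953.68 × 0.0705 = $490.23
Taxable wages = $6953.68 − $490.23 = $6463.45
Local income tax: $6463.45 × 0.0106 = $68.51
State tax withheld: $6463.45 × 0.05 = $323.17
State unemployment insurance (employee share): $6953.68 × 0.0034 = $23.64
Legal plan premium: $32.04
(Employer's $445.67 toward legal plan premium is not withheld from the employee.)
Total deductions = $490.23 + $68.51 + $323.17 + $23.64 + $32.04 = $937.59
Net pay = $6953.68 − $937.59 = $6016.09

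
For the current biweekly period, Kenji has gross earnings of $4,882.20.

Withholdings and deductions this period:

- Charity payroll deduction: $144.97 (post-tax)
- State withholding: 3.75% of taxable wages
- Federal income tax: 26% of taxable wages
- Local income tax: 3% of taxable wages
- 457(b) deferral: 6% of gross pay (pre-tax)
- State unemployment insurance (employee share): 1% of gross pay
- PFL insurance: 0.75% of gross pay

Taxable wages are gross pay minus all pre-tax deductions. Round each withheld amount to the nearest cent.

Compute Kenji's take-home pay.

457(b) deferral: $4,882.20 × 0.06 = $292.93
Taxable wages = $4,882.20 − $292.93 = $4,589.27
Local income tax: $4,589.27 × 0.03 = $137.68
State withholding: $4,589.27 × 0.0375 = $172.10
Federal income tax: $4,589.27 × 0.26 = $1,193.21
State unemployment insurance (employee share): $4,882.20 × 0.01 = $48.82
PFL insurance: $4,882.20 × 0.0075 = $36.62
Charity payroll deduction: $144.97
Total deductions = $292.93 + $137.68 + $172.10 + $1,193.21 + $48.82 + $36.62 + $144.97 = $2,026.33
Net pay = $4,882.20 − $2,026.33 = $2,855.87

$2,855.87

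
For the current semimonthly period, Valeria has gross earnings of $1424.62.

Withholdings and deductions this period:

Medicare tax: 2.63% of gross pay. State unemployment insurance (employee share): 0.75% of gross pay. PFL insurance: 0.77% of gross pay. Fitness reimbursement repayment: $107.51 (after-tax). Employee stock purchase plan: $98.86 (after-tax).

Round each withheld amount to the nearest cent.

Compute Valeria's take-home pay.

$1159.13

State unemployment insurance (employee share): $1424.62 × 0.0075 = $10.68
PFL insurance: $1424.62 × 0.0077 = $10.97
Medicare tax: $1424.62 × 0.0263 = $37.47
Employee stock purchase plan: $98.86
Fitness reimbursement repayment: $107.51
Total deductions = $10.68 + $10.97 + $37.47 + $98.86 + $107.51 = $265.49
Net pay = $1424.62 − $265.49 = $1159.13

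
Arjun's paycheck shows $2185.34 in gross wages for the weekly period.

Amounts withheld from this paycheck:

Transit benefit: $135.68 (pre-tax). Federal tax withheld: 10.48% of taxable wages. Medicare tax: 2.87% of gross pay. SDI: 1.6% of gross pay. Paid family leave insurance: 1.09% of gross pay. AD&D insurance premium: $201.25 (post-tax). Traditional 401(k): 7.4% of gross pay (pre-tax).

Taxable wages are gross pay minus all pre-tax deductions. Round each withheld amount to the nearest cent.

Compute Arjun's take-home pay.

Traditional 401(k): $2185.34 × 0.074 = $161.72
Transit benefit: $135.68
Pre-tax total = $161.72 + $135.68 = $297.40
Taxable wages = $2185.34 − $297.40 = $1887.94
Federal tax withheld: $1887.94 × 0.1048 = $197.86
SDI: $2185.34 × 0.016 = $34.97
Medicare tax: $2185.34 × 0.0287 = $62.72
Paid family leave insurance: $2185.34 × 0.0109 = $23.82
AD&D insurance premium: $201.25
Total deductions = $161.72 + $135.68 + $197.86 + $34.97 + $62.72 + $23.82 + $201.25 = $818.02
Net pay = $2185.34 − $818.02 = $1367.32

$1367.32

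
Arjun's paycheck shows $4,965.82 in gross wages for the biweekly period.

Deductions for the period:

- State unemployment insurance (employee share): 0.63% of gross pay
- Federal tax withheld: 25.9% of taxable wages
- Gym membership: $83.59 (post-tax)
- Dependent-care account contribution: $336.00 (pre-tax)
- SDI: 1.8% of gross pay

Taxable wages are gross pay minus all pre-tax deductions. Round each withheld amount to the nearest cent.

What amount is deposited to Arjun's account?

Dependent-care account contribution: $336.00
Taxable wages = $4,965.82 − $336.00 = $4,629.82
Federal tax withheld: $4,629.82 × 0.259 = $1,199.12
SDI: $4,965.82 × 0.018 = $89.38
State unemployment insurance (employee share): $4,965.82 × 0.0063 = $31.28
Gym membership: $83.59
Total deductions = $336.00 + $1,199.12 + $89.38 + $31.28 + $83.59 = $1,739.37
Net pay = $4,965.82 − $1,739.37 = $3,226.45

$3,226.45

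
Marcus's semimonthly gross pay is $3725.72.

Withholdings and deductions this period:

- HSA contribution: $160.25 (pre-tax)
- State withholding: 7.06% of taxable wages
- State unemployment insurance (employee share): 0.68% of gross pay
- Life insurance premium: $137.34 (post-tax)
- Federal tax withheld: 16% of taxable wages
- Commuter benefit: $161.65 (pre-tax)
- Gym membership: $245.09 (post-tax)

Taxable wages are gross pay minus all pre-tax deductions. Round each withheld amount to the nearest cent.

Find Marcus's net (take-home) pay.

Commuter benefit: $161.65
HSA contribution: $160.25
Pre-tax total = $161.65 + $160.25 = $321.90
Taxable wages = $3725.72 − $321.90 = $3403.82
State withholding: $3403.82 × 0.0706 = $240.31
Federal tax withheld: $3403.82 × 0.16 = $544.61
State unemployment insurance (employee share): $3725.72 × 0.0068 = $25.33
Gym membership: $245.09
Life insurance premium: $137.34
Total deductions = $161.65 + $160.25 + $240.31 + $544.61 + $25.33 + $245.09 + $137.34 = $1514.58
Net pay = $3725.72 − $1514.58 = $2211.14

$2211.14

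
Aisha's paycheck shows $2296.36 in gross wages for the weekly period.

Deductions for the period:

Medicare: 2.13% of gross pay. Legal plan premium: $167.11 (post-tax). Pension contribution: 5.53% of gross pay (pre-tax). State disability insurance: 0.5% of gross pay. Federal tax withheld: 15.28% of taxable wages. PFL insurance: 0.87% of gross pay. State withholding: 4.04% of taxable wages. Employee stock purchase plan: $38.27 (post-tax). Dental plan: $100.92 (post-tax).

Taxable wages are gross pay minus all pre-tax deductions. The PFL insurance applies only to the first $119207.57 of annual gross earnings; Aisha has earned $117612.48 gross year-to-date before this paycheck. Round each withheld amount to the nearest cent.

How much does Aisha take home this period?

$1369.68

Pension contribution: $2296.36 × 0.0553 = $126.99
Taxable wages = $2296.36 − $126.99 = $2169.37
State withholding: $2169.37 × 0.0404 = $87.64
Federal tax withheld: $2169.37 × 0.1528 = $331.48
State disability insurance: $2296.36 × 0.005 = $11.48
PFL insurance: only $119207.57 − $117612.48 = $1595.09 of this check is subject → $1595.09 × 0.0087 = $13.88
Medicare: $2296.36 × 0.0213 = $48.91
Employee stock purchase plan: $38.27
Dental plan: $100.92
Legal plan premium: $167.11
Total deductions = $126.99 + $87.64 + $331.48 + $11.48 + $13.88 + $48.91 + $38.27 + $100.92 + $167.11 = $926.68
Net pay = $2296.36 − $926.68 = $1369.68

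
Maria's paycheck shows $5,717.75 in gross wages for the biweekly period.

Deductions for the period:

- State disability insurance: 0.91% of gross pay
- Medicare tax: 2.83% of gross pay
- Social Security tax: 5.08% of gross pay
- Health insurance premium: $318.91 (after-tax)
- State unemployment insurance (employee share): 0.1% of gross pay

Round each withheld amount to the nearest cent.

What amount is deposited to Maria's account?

State disability insurance: $5,717.75 × 0.0091 = $52.03
Social Security tax: $5,717.75 × 0.0508 = $290.46
Medicare tax: $5,717.75 × 0.0283 = $161.81
State unemployment insurance (employee share): $5,717.75 × 0.001 = $5.72
Health insurance premium: $318.91
Total deductions = $52.03 + $290.46 + $161.81 + $5.72 + $318.91 = $828.93
Net pay = $5,717.75 − $828.93 = $4,888.82

$4,888.82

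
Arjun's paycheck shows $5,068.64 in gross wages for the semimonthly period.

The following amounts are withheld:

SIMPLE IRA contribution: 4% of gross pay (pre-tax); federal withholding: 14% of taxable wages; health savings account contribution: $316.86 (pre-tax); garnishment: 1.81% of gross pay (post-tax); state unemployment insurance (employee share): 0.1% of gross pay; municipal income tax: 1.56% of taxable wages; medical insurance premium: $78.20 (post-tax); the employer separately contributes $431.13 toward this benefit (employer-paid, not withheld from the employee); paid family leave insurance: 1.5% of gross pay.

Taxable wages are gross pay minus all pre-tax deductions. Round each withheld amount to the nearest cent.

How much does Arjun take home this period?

SIMPLE IRA contribution: $5,068.64 × 0.04 = $202.75
Health savings account contribution: $316.86
Pre-tax total = $202.75 + $316.86 = $519.61
Taxable wages = $5,068.64 − $519.61 = $4,549.03
Federal withholding: $4,549.03 × 0.14 = $636.86
Municipal income tax: $4,549.03 × 0.0156 = $70.96
Paid family leave insurance: $5,068.64 × 0.015 = $76.03
State unemployment insurance (employee share): $5,068.64 × 0.001 = $5.07
Garnishment: $5,068.64 × 0.0181 = $91.74
Medical insurance premium: $78.20
(Employer's $431.13 toward medical insurance premium is not withheld from the employee.)
Total deductions = $202.75 + $316.86 + $636.86 + $70.96 + $76.03 + $5.07 + $91.74 + $78.20 = $1,478.47
Net pay = $5,068.64 − $1,478.47 = $3,590.17

$3,590.17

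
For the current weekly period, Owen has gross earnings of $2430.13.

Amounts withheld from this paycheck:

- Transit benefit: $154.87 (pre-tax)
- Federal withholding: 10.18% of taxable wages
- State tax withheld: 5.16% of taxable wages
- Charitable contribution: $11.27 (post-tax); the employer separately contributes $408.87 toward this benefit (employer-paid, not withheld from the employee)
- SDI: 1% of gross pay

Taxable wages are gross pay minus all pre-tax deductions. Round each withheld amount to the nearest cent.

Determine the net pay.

Transit benefit: $154.87
Taxable wages = $2430.13 − $154.87 = $2275.26
Federal withholding: $2275.26 × 0.1018 = $231.62
State tax withheld: $2275.26 × 0.0516 = $117.40
SDI: $2430.13 × 0.01 = $24.30
Charitable contribution: $11.27
(Employer's $408.87 toward charitable contribution is not withheld from the employee.)
Total deductions = $154.87 + $231.62 + $117.40 + $24.30 + $11.27 = $539.46
Net pay = $2430.13 − $539.46 = $1890.67

$1890.67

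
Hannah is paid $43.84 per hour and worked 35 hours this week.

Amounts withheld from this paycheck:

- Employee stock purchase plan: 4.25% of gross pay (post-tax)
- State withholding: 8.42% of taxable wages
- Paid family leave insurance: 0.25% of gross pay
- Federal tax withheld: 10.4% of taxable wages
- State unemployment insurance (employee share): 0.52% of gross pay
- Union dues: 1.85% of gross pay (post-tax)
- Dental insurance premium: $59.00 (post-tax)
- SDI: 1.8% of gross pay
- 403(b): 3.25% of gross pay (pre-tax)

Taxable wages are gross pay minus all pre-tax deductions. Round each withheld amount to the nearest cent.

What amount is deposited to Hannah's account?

$1,013.10

Gross pay: 35 × $43.84 = $1,534.40
403(b): $1,534.40 × 0.0325 = $49.87
Taxable wages = $1,534.40 − $49.87 = $1,484.53
State withholding: $1,484.53 × 0.0842 = $125.00
Federal tax withheld: $1,484.53 × 0.104 = $154.39
SDI: $1,534.40 × 0.018 = $27.62
Paid family leave insurance: $1,534.40 × 0.0025 = $3.84
State unemployment insurance (employee share): $1,534.40 × 0.0052 = $7.98
Dental insurance premium: $59.00
Employee stock purchase plan: $1,534.40 × 0.0425 = $65.21
Union dues: $1,534.40 × 0.0185 = $28.39
Total deductions = $49.87 + $125.00 + $154.39 + $27.62 + $3.84 + $7.98 + $59.00 + $65.21 + $28.39 = $521.30
Net pay = $1,534.40 − $521.30 = $1,013.10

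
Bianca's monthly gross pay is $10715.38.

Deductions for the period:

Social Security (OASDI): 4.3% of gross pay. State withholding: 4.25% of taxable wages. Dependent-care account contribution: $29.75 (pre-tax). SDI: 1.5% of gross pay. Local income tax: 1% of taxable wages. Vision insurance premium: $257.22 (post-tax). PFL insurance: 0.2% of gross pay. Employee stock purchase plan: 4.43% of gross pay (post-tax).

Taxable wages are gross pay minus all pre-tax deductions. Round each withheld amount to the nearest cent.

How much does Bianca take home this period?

$8749.80

Dependent-care account contribution: $29.75
Taxable wages = $10715.38 − $29.75 = $10685.63
State withholding: $10685.63 × 0.0425 = $454.14
Local income tax: $10685.63 × 0.01 = $106.86
Social Security (OASDI): $10715.38 × 0.043 = $460.76
PFL insurance: $10715.38 × 0.002 = $21.43
SDI: $10715.38 × 0.015 = $160.73
Employee stock purchase plan: $10715.38 × 0.0443 = $474.69
Vision insurance premium: $257.22
Total deductions = $29.75 + $454.14 + $106.86 + $460.76 + $21.43 + $160.73 + $474.69 + $257.22 = $1965.58
Net pay = $10715.38 − $1965.58 = $8749.80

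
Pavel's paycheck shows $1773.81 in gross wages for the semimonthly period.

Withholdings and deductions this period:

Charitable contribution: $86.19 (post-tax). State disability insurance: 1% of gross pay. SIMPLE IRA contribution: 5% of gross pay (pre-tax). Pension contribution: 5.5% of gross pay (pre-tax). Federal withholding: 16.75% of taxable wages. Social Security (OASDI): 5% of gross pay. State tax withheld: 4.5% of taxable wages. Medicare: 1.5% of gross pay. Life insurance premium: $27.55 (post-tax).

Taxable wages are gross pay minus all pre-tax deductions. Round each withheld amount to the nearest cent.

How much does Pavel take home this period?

Pension contribution: $1773.81 × 0.055 = $97.56
SIMPLE IRA contribution: $1773.81 × 0.05 = $88.69
Pre-tax total = $97.56 + $88.69 = $186.25
Taxable wages = $1773.81 − $186.25 = $1587.56
State tax withheld: $1587.56 × 0.045 = $71.44
Federal withholding: $1587.56 × 0.1675 = $265.92
State disability insurance: $1773.81 × 0.01 = $17.74
Medicare: $1773.81 × 0.015 = $26.61
Social Security (OASDI): $1773.81 × 0.05 = $88.69
Charitable contribution: $86.19
Life insurance premium: $27.55
Total deductions = $97.56 + $88.69 + $71.44 + $265.92 + $17.74 + $26.61 + $88.69 + $86.19 + $27.55 = $770.39
Net pay = $1773.81 − $770.39 = $1003.42

$1003.42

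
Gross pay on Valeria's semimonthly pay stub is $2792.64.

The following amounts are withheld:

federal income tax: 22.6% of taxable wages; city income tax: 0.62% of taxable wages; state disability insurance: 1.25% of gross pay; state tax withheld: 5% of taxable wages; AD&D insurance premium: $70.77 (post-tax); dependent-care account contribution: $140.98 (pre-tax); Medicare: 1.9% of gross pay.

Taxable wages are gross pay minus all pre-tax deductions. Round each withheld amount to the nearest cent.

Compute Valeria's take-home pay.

Dependent-care account contribution: $140.98
Taxable wages = $2792.64 − $140.98 = $2651.66
Federal income tax: $2651.66 × 0.226 = $599.28
State tax withheld: $2651.66 × 0.05 = $132.58
City income tax: $2651.66 × 0.0062 = $16.44
Medicare: $2792.64 × 0.019 = $53.06
State disability insurance: $2792.64 × 0.0125 = $34.91
AD&D insurance premium: $70.77
Total deductions = $140.98 + $599.28 + $132.58 + $16.44 + $53.06 + $34.91 + $70.77 = $1048.02
Net pay = $2792.64 − $1048.02 = $1744.62

$1744.62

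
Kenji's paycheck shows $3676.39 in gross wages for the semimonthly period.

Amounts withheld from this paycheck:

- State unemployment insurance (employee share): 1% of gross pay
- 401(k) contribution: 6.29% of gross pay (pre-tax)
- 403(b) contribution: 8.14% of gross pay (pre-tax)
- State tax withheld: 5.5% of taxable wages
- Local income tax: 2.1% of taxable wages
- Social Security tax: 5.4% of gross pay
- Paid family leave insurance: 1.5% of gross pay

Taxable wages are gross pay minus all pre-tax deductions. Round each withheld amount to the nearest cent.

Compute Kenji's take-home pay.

403(b) contribution: $3676.39 × 0.0814 = $299.26
401(k) contribution: $3676.39 × 0.0629 = $231.24
Pre-tax total = $299.26 + $231.24 = $530.50
Taxable wages = $3676.39 − $530.50 = $3145.89
State tax withheld: $3145.89 × 0.055 = $173.02
Local income tax: $3145.89 × 0.021 = $66.06
State unemployment insurance (employee share): $3676.39 × 0.01 = $36.76
Social Security tax: $3676.39 × 0.054 = $198.53
Paid family leave insurance: $3676.39 × 0.015 = $55.15
Total deductions = $299.26 + $231.24 + $173.02 + $66.06 + $36.76 + $198.53 + $55.15 = $1060.02
Net pay = $3676.39 − $1060.02 = $2616.37

$2616.37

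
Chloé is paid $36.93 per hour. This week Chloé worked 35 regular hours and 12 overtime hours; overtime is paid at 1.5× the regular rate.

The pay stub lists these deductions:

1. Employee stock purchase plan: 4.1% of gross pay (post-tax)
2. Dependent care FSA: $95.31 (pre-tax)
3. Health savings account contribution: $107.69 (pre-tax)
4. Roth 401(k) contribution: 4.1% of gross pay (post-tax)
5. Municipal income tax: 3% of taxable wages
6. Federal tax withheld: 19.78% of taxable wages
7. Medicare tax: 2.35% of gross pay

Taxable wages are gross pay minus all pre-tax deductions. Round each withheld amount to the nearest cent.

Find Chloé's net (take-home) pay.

$1,148.16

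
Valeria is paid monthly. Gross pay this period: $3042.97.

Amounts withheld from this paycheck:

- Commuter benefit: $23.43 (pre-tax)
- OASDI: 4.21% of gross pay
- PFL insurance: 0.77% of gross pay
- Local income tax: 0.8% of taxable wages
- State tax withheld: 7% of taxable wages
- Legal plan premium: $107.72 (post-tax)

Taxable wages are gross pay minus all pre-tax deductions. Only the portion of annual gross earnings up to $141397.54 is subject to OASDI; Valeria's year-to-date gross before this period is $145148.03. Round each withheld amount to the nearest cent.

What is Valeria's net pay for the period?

Commuter benefit: $23.43
Taxable wages = $3042.97 − $23.43 = $3019.54
State tax withheld: $3019.54 × 0.07 = $211.37
Local income tax: $3019.54 × 0.008 = $24.16
OASDI: annual cap $141397.54 already reached (YTD $145148.03), so $0.00
PFL insurance: $3042.97 × 0.0077 = $23.43
Legal plan premium: $107.72
Total deductions = $23.43 + $211.37 + $24.16 + $0.00 + $23.43 + $107.72 = $390.11
Net pay = $3042.97 − $390.11 = $2652.86

$2652.86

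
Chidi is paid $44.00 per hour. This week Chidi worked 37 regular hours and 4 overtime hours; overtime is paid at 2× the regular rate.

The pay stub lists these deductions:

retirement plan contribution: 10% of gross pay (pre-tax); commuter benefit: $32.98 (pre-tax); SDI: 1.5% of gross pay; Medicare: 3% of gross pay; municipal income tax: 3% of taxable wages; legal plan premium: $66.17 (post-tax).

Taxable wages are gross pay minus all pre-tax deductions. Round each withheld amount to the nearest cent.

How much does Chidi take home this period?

$1,541.28

Regular pay: 37 × $44.00 = $1,628.00
Overtime pay: 4 × $44.00 × 2 = $352.00
Gross pay = $1,628.00 + $352.00 = $1,980.00
Commuter benefit: $32.98
Retirement plan contribution: $1,980.00 × 0.1 = $198.00
Pre-tax total = $32.98 + $198.00 = $230.98
Taxable wages = $1,980.00 − $230.98 = $1,749.02
Municipal income tax: $1,749.02 × 0.03 = $52.47
Medicare: $1,980.00 × 0.03 = $59.40
SDI: $1,980.00 × 0.015 = $29.70
Legal plan premium: $66.17
Total deductions = $32.98 + $198.00 + $52.47 + $59.40 + $29.70 + $66.17 = $438.72
Net pay = $1,980.00 − $438.72 = $1,541.28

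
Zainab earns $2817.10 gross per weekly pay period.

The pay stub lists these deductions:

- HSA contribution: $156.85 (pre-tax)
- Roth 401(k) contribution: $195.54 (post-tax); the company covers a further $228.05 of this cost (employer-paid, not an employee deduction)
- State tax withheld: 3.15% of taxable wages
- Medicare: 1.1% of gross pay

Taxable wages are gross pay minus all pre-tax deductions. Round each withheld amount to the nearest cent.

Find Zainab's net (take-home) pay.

$2349.92

HSA contribution: $156.85
Taxable wages = $2817.10 − $156.85 = $2660.25
State tax withheld: $2660.25 × 0.0315 = $83.80
Medicare: $2817.10 × 0.011 = $30.99
Roth 401(k) contribution: $195.54
(Employer's $228.05 toward Roth 401(k) contribution is not withheld from the employee.)
Total deductions = $156.85 + $83.80 + $30.99 + $195.54 = $467.18
Net pay = $2817.10 − $467.18 = $2349.92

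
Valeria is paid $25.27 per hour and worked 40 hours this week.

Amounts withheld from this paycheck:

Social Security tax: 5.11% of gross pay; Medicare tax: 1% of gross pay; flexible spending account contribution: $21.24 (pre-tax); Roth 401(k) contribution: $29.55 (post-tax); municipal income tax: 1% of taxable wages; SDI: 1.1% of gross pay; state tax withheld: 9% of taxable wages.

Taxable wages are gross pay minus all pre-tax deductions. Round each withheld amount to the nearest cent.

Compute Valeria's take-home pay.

$788.17

Gross pay: 40 × $25.27 = $1010.80
Flexible spending account contribution: $21.24
Taxable wages = $1010.80 − $21.24 = $989.56
Municipal income tax: $989.56 × 0.01 = $9.90
State tax withheld: $989.56 × 0.09 = $89.06
SDI: $1010.80 × 0.011 = $11.12
Social Security tax: $1010.80 × 0.0511 = $51.65
Medicare tax: $1010.80 × 0.01 = $10.11
Roth 401(k) contribution: $29.55
Total deductions = $21.24 + $9.90 + $89.06 + $11.12 + $51.65 + $10.11 + $29.55 = $222.63
Net pay = $1010.80 − $222.63 = $788.17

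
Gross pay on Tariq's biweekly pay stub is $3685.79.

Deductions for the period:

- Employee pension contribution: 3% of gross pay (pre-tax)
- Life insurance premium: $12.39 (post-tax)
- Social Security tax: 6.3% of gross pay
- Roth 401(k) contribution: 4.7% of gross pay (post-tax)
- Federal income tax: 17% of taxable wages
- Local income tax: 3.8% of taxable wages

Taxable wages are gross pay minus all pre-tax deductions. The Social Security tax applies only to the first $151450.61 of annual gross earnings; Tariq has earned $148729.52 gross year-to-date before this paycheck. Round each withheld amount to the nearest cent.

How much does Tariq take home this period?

$2474.52

Employee pension contribution: $3685.79 × 0.03 = $110.57
Taxable wages = $3685.79 − $110.57 = $3575.22
Local income tax: $3575.22 × 0.038 = $135.86
Federal income tax: $3575.22 × 0.17 = $607.79
Social Security tax: only $151450.61 − $148729.52 = $2721.09 of this check is subject → $2721.09 × 0.063 = $171.43
Roth 401(k) contribution: $3685.79 × 0.047 = $173.23
Life insurance premium: $12.39
Total deductions = $110.57 + $135.86 + $607.79 + $171.43 + $173.23 + $12.39 = $1211.27
Net pay = $3685.79 − $1211.27 = $2474.52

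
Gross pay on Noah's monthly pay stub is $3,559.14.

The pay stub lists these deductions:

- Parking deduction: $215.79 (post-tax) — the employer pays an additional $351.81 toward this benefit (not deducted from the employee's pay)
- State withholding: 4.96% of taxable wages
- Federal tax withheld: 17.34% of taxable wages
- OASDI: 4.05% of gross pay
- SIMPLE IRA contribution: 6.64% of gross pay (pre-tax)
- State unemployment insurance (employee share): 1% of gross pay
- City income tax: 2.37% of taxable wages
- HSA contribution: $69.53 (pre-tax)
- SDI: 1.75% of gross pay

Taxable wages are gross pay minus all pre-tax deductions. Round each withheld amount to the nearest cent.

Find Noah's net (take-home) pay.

SIMPLE IRA contribution: $3,559.14 × 0.0664 = $236.33
HSA contribution: $69.53
Pre-tax total = $236.33 + $69.53 = $305.86
Taxable wages = $3,559.14 − $305.86 = $3,253.28
Federal tax withheld: $3,253.28 × 0.1734 = $564.12
City income tax: $3,253.28 × 0.0237 = $77.10
State withholding: $3,253.28 × 0.0496 = $161.36
OASDI: $3,559.14 × 0.0405 = $144.15
SDI: $3,559.14 × 0.0175 = $62.28
State unemployment insurance (employee share): $3,559.14 × 0.01 = $35.59
Parking deduction: $215.79
(Employer's $351.81 toward parking deduction is not withheld from the employee.)
Total deductions = $236.33 + $69.53 + $564.12 + $77.10 + $161.36 + $144.15 + $62.28 + $35.59 + $215.79 = $1,566.25
Net pay = $3,559.14 − $1,566.25 = $1,992.89

$1,992.89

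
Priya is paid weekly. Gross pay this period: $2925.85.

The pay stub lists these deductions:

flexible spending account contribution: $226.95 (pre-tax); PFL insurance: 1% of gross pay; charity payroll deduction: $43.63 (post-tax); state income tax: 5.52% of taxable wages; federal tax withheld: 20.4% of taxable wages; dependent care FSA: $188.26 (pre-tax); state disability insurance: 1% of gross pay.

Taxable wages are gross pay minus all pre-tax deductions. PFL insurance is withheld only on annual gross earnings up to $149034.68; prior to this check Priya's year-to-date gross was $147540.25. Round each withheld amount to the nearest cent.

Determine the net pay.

Dependent care FSA: $188.26
Flexible spending account contribution: $226.95
Pre-tax total = $188.26 + $226.95 = $415.21
Taxable wages = $2925.85 − $415.21 = $2510.64
Federal tax withheld: $2510.64 × 0.204 = $512.17
State income tax: $2510.64 × 0.0552 = $138.59
PFL insurance: only $149034.68 − $147540.25 = $1494.43 of this check is subject → $1494.43 × 0.01 = $14.94
State disability insurance: $2925.85 × 0.01 = $29.26
Charity payroll deduction: $43.63
Total deductions = $188.26 + $226.95 + $512.17 + $138.59 + $14.94 + $29.26 + $43.63 = $1153.80
Net pay = $2925.85 − $1153.80 = $1772.05

$1772.05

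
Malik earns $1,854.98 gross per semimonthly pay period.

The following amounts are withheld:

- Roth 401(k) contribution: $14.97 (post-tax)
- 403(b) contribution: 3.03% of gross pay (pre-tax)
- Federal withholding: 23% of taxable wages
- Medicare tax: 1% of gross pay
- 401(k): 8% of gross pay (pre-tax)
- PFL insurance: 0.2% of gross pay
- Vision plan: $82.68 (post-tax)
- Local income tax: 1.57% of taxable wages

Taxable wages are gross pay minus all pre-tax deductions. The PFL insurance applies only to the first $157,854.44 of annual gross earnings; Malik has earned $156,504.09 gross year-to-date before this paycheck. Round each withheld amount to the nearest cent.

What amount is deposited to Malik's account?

401(k): $1,854.98 × 0.08 = $148.40
403(b) contribution: $1,854.98 × 0.0303 = $56.21
Pre-tax total = $148.40 + $56.21 = $204.61
Taxable wages = $1,854.98 − $204.61 = $1,650.37
Federal withholding: $1,650.37 × 0.23 = $379.59
Local income tax: $1,650.37 × 0.0157 = $25.91
Medicare tax: $1,854.98 × 0.01 = $18.55
PFL insurance: only $157,854.44 − $156,504.09 = $1,350.35 of this check is subject → $1,350.35 × 0.002 = $2.70
Vision plan: $82.68
Roth 401(k) contribution: $14.97
Total deductions = $148.40 + $56.21 + $379.59 + $25.91 + $18.55 + $2.70 + $82.68 + $14.97 = $729.01
Net pay = $1,854.98 − $729.01 = $1,125.97

$1,125.97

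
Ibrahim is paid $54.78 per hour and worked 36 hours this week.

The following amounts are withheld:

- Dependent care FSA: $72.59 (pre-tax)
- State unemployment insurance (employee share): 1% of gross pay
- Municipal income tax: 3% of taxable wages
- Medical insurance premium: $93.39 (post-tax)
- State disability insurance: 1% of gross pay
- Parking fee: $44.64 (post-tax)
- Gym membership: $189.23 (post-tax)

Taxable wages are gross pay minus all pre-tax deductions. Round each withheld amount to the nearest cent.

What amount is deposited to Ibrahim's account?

$1475.81

Gross pay: 36 × $54.78 = $1972.08
Dependent care FSA: $72.59
Taxable wages = $1972.08 − $72.59 = $1899.49
Municipal income tax: $1899.49 × 0.03 = $56.98
State unemployment insurance (employee share): $1972.08 × 0.01 = $19.72
State disability insurance: $1972.08 × 0.01 = $19.72
Gym membership: $189.23
Medical insurance premium: $93.39
Parking fee: $44.64
Total deductions = $72.59 + $56.98 + $19.72 + $19.72 + $189.23 + $93.39 + $44.64 = $496.27
Net pay = $1972.08 − $496.27 = $1475.81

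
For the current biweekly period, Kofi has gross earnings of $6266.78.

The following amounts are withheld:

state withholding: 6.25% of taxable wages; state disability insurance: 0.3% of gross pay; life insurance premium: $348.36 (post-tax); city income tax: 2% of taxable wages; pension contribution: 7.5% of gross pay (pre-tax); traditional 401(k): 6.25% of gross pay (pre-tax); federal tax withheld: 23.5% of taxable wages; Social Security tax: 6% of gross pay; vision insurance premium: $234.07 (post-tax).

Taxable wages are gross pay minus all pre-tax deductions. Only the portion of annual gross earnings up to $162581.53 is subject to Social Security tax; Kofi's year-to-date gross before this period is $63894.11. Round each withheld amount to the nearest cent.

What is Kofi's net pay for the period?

Pension contribution: $6266.78 × 0.075 = $470.01
Traditional 401(k): $6266.78 × 0.0625 = $391.67
Pre-tax total = $470.01 + $391.67 = $861.68
Taxable wages = $6266.78 − $861.68 = $5405.10
Federal tax withheld: $5405.10 × 0.235 = $1270.20
City income tax: $5405.10 × 0.02 = $108.10
State withholding: $5405.10 × 0.0625 = $337.82
State disability insurance: $6266.78 × 0.003 = $18.80
Social Security tax: cap not yet reached, full $6266.78 is subject → $6266.78 × 0.06 = $376.01
Life insurance premium: $348.36
Vision insurance premium: $234.07
Total deductions = $470.01 + $391.67 + $1270.20 + $108.10 + $337.82 + $18.80 + $376.01 + $348.36 + $234.07 = $3555.04
Net pay = $6266.78 − $3555.04 = $2711.74

$2711.74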